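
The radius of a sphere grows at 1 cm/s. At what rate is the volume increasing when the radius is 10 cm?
400π cm³/s

V = (4/3)πr³
dV/dt = dV/dr · dr/dt = 4πr² · 1
At r = 10: dV/dt = 400π cm³/s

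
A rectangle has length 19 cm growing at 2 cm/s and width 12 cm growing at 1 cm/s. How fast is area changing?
43 cm²/s

A = lw
dA/dt = w·dl/dt + l·dw/dt = 12·2 + 19·1 = 43 cm²/s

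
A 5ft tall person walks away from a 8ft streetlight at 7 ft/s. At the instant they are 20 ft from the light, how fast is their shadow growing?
35/3 ft/s

By similar triangles: 8/(x+s) = 5/s
Solving: s = 5x/3
ds/dt = 5/3 · dx/dt = 5/3 · 7 = 35/3 ft/s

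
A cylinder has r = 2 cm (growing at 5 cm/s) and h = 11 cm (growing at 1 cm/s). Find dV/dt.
224π cm³/s

V = πr²h
dV/dt = 2πrh·dr/dt + πr²·dh/dt
= 2π(2)(11)(5) + π(2)²(1)
= 224π cm³/s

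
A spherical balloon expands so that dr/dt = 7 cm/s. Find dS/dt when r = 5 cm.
280π cm²/s

S = 4πr²
dS/dt = dS/dr · dr/dt = 8πr · 7
At r = 5: dS/dt = 280π cm²/s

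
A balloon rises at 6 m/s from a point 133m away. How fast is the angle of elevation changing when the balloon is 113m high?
0.0262 rad/s

tan(θ) = y/133
sec²(θ) · dθ/dt = (1/133) · dy/dt
dθ/dt = cos²(θ)/133 · 6 = 133/(133² + 113²) · 6
dθ/dt = 0.0262 rad/s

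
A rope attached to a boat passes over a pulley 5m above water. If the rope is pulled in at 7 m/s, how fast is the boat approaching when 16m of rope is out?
16√231/33 ≈ 7.369 m/s

rope² = x² + 5²
x = √(16² - 5²) = √231
dx/dt = (rope/x) · d(rope)/dt = (16/√231) · (-7) = -16√231/33 m/s
The boat approaches at 16√231/33 ≈ 7.369 m/s.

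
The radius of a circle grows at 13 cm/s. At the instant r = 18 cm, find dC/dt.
26π cm/s

C = 2πr
dC/dt = 2π · dr/dt = 2π · 13 = 26π cm/s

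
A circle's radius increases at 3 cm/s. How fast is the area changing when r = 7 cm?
42π cm²/s

A = πr²
dA/dt = 2πr · dr/dt = 2π(7)(3) = 42π cm²/s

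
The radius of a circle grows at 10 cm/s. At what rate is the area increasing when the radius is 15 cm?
300π cm²/s

A = πr²
dA/dt = 2πr · dr/dt = 2π(15)(10) = 300π cm²/s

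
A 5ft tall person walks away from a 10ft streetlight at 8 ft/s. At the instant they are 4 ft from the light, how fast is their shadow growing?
8 ft/s

By similar triangles: 10/(x+s) = 5/s
Solving: s = 5x/5
ds/dt = 5/5 · dx/dt = 1 · 8 = 8 ft/s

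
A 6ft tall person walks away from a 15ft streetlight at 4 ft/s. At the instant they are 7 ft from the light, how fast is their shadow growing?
8/3 ft/s

By similar triangles: 15/(x+s) = 6/s
Solving: s = 6x/9
ds/dt = 6/9 · dx/dt = 2/3 · 4 = 8/3 ft/s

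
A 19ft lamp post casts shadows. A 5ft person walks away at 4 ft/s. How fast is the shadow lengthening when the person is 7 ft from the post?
10/7 ft/s

By similar triangles: 19/(x+s) = 5/s
Solving: s = 5x/14
ds/dt = 5/14 · dx/dt = 5/14 · 4 = 10/7 ft/s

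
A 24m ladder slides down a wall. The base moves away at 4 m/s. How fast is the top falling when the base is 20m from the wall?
20√11/11 ≈ 6.03 m/s

x² + y² = 24²
2x·dx/dt + 2y·dy/dt = 0
dy/dt = -x/y · dx/dt = -20/(4√11) · 4 = -20√11/11 m/s
The top is descending at 20√11/11 ≈ 6.03 m/s.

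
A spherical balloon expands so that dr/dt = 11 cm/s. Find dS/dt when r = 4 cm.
352π cm²/s

S = 4πr²
dS/dt = dS/dr · dr/dt = 8πr · 11
At r = 4: dS/dt = 352π cm²/s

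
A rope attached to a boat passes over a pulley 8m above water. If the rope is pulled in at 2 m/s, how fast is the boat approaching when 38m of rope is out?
38√345/345 ≈ 2.046 m/s

rope² = x² + 8²
x = √(38² - 8²) = 2√345
dx/dt = (rope/x) · d(rope)/dt = (38/(2√345)) · (-2) = -38√345/345 m/s
The boat approaches at 38√345/345 ≈ 2.046 m/s.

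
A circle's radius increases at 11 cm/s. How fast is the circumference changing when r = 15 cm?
22π cm/s

C = 2πr
dC/dt = 2π · dr/dt = 2π · 11 = 22π cm/s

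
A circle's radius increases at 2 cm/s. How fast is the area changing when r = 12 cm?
48π cm²/s

A = πr²
dA/dt = 2πr · dr/dt = 2π(12)(2) = 48π cm²/s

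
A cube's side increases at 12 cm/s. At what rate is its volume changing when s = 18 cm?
11664 cm³/s

V = s³
dV/dt = 3s² · ds/dt = 3·18²·12 = 11664 cm³/s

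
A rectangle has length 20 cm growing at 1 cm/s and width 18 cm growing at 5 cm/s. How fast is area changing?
118 cm²/s

A = lw
dA/dt = w·dl/dt + l·dw/dt = 18·1 + 20·5 = 118 cm²/s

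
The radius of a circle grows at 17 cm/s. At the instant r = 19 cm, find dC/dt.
34π cm/s

C = 2πr
dC/dt = 2π · dr/dt = 2π · 17 = 34π cm/s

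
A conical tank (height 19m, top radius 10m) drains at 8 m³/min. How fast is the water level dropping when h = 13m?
722/(4225π) ≈ 0.0544 m/min

r/h = 10/19, so r = (10/19)h
V = (1/3)πr²h = (1/3)π((10/19)h)²h = (100/1083)πh³
dV/dh = (100/361)πh²
dh/dt = (dV/dt)/(dV/dh) = -8/((100/361)π·13²) = -722/(4225π) m/min
The level is dropping at 722/(4225π) ≈ 0.0544 m/min.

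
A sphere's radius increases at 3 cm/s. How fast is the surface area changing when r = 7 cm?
168π cm²/s

S = 4πr²
dS/dt = dS/dr · dr/dt = 8πr · 3
At r = 7: dS/dt = 168π cm²/s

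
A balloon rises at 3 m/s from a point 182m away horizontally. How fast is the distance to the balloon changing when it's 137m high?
411√51893/51893 ≈ 1.804 m/s

z² = 182² + y²
z = √(182² + 137²) = √51893
dz/dt = y/z · dy/dt = 137/√51893 · 3 = 411√51893/51893 ≈ 1.804 m/s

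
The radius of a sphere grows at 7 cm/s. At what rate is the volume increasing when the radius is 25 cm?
17500π cm³/s

V = (4/3)πr³
dV/dt = dV/dr · dr/dt = 4πr² · 7
At r = 25: dV/dt = 17500π cm³/s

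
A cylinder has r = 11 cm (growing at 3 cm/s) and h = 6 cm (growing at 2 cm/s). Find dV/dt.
638π cm³/s

V = πr²h
dV/dt = 2πrh·dr/dt + πr²·dh/dt
= 2π(11)(6)(3) + π(11)²(2)
= 638π cm³/s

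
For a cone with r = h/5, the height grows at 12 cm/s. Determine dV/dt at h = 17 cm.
3468π/25 cm³/s

V = (1/3)π(h/5)²h = πh³/75
dV/dt = πh²/25 · 12
At h = 17: dV/dt = 3468π/25 cm³/s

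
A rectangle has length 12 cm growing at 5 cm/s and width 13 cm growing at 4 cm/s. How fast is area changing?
113 cm²/s

A = lw
dA/dt = w·dl/dt + l·dw/dt = 13·5 + 12·4 = 113 cm²/s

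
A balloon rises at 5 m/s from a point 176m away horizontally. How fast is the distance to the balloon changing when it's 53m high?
53√33785/6757 ≈ 1.442 m/s

z² = 176² + y²
z = √(176² + 53²) = √33785
dz/dt = y/z · dy/dt = 53/√33785 · 5 = 53√33785/6757 ≈ 1.442 m/s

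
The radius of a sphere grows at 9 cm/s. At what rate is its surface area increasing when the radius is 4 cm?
288π cm²/s

S = 4πr²
dS/dt = dS/dr · dr/dt = 8πr · 9
At r = 4: dS/dt = 288π cm²/s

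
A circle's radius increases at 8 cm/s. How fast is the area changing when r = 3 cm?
48π cm²/s

A = πr²
dA/dt = 2πr · dr/dt = 2π(3)(8) = 48π cm²/s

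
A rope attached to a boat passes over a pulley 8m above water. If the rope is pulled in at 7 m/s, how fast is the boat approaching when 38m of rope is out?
133√345/345 ≈ 7.16 m/s

rope² = x² + 8²
x = √(38² - 8²) = 2√345
dx/dt = (rope/x) · d(rope)/dt = (38/(2√345)) · (-7) = -133√345/345 m/s
The boat approaches at 133√345/345 ≈ 7.16 m/s.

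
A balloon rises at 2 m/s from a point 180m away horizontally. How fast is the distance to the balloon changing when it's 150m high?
10√61/61 ≈ 1.28 m/s

z² = 180² + y²
z = √(180² + 150²) = 30√61
dz/dt = y/z · dy/dt = 150/(30√61) · 2 = 10√61/61 ≈ 1.28 m/s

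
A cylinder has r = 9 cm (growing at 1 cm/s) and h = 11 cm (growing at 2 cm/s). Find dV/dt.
360π cm³/s

V = πr²h
dV/dt = 2πrh·dr/dt + πr²·dh/dt
= 2π(9)(11)(1) + π(9)²(2)
= 360π cm³/s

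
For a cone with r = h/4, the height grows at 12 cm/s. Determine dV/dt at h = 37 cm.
4107π/4 cm³/s

V = (1/3)π(h/4)²h = πh³/48
dV/dt = πh²/16 · 12
At h = 37: dV/dt = 4107π/4 cm³/s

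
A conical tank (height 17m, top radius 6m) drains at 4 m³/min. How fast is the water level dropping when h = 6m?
289/(324π) ≈ 0.2839 m/min

r/h = 6/17, so r = (6/17)h
V = (1/3)πr²h = (1/3)π((6/17)h)²h = (12/289)πh³
dV/dh = (36/289)πh²
dh/dt = (dV/dt)/(dV/dh) = -4/((36/289)π·6²) = -289/(324π) m/min
The level is dropping at 289/(324π) ≈ 0.2839 m/min.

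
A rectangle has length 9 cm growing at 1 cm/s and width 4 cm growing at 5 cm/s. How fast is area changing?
49 cm²/s

A = lw
dA/dt = w·dl/dt + l·dw/dt = 4·1 + 9·5 = 49 cm²/s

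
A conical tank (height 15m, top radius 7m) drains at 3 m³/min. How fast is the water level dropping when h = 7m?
675/(2401π) ≈ 0.08949 m/min

r/h = 7/15, so r = (7/15)h
V = (1/3)πr²h = (1/3)π((7/15)h)²h = (49/675)πh³
dV/dh = (49/225)πh²
dh/dt = (dV/dt)/(dV/dh) = -3/((49/225)π·7²) = -675/(2401π) m/min
The level is dropping at 675/(2401π) ≈ 0.08949 m/min.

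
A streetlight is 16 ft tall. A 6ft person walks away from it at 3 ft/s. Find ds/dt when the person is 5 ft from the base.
9/5 ft/s

By similar triangles: 16/(x+s) = 6/s
Solving: s = 6x/10
ds/dt = 6/10 · dx/dt = 3/5 · 3 = 9/5 ft/s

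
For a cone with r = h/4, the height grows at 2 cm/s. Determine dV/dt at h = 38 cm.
361π/2 cm³/s

V = (1/3)π(h/4)²h = πh³/48
dV/dt = πh²/16 · 2
At h = 38: dV/dt = 361π/2 cm³/s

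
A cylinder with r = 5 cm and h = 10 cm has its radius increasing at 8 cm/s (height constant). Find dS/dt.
320π cm²/s

S = 2πrh + 2πr² (lateral + bases)
dS/dt = (2πh + 4πr)·dr/dt = (2π·10 + 4π·5)·8
= 320π cm²/s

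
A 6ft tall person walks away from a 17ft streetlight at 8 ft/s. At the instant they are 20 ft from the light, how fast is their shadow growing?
48/11 ft/s

By similar triangles: 17/(x+s) = 6/s
Solving: s = 6x/11
ds/dt = 6/11 · dx/dt = 6/11 · 8 = 48/11 ft/s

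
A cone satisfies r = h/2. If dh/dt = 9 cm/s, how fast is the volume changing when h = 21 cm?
3969π/4 cm³/s

V = (1/3)π(h/2)²h = πh³/12
dV/dt = πh²/4 · 9
At h = 21: dV/dt = 3969π/4 cm³/s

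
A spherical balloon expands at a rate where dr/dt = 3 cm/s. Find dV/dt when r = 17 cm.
3468π cm³/s

V = (4/3)πr³
dV/dt = dV/dr · dr/dt = 4πr² · 3
At r = 17: dV/dt = 3468π cm³/s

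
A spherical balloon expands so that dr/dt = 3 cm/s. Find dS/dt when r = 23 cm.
552π cm²/s

S = 4πr²
dS/dt = dS/dr · dr/dt = 8πr · 3
At r = 23: dS/dt = 552π cm²/s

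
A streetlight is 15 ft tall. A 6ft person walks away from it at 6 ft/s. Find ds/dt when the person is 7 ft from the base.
4 ft/s

By similar triangles: 15/(x+s) = 6/s
Solving: s = 6x/9
ds/dt = 6/9 · dx/dt = 2/3 · 6 = 4 ft/s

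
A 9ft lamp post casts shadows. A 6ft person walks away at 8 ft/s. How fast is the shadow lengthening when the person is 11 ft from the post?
16 ft/s

By similar triangles: 9/(x+s) = 6/s
Solving: s = 6x/3
ds/dt = 6/3 · dx/dt = 2 · 8 = 16 ft/s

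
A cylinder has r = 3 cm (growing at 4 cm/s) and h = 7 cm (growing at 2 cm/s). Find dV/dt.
186π cm³/s

V = πr²h
dV/dt = 2πrh·dr/dt + πr²·dh/dt
= 2π(3)(7)(4) + π(3)²(2)
= 186π cm³/s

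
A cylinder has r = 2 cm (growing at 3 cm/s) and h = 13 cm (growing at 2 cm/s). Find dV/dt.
164π cm³/s

V = πr²h
dV/dt = 2πrh·dr/dt + πr²·dh/dt
= 2π(2)(13)(3) + π(2)²(2)
= 164π cm³/s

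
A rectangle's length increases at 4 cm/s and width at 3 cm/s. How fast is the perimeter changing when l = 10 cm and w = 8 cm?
14 cm/s

P = 2(l + w)
dP/dt = 2(dl/dt + dw/dt) = 2(4 + 3) = 14 cm/s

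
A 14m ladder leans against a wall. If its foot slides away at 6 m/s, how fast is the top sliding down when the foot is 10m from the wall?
5√6/2 ≈ 6.124 m/s

x² + y² = 14²
2x·dx/dt + 2y·dy/dt = 0
dy/dt = -x/y · dx/dt = -10/(4√6) · 6 = -5√6/2 m/s
The top is descending at 5√6/2 ≈ 6.124 m/s.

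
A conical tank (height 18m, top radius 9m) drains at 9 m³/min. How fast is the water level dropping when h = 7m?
36/(49π) ≈ 0.2339 m/min

r/h = 9/18, so r = (1/2)h
V = (1/3)πr²h = (1/3)π((1/2)h)²h = (1/12)πh³
dV/dh = (1/4)πh²
dh/dt = (dV/dt)/(dV/dh) = -9/((1/4)π·7²) = -36/(49π) m/min
The level is dropping at 36/(49π) ≈ 0.2339 m/min.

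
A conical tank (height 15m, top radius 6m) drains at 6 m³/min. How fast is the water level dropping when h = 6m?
25/(24π) ≈ 0.3316 m/min

r/h = 6/15, so r = (2/5)h
V = (1/3)πr²h = (1/3)π((2/5)h)²h = (4/75)πh³
dV/dh = (4/25)πh²
dh/dt = (dV/dt)/(dV/dh) = -6/((4/25)π·6²) = -25/(24π) m/min
The level is dropping at 25/(24π) ≈ 0.3316 m/min.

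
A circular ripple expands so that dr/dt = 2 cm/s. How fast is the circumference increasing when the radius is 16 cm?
4π cm/s

C = 2πr
dC/dt = 2π · dr/dt = 2π · 2 = 4π cm/s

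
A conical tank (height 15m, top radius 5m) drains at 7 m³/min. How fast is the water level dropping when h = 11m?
63/(121π) ≈ 0.1657 m/min

r/h = 5/15, so r = (1/3)h
V = (1/3)πr²h = (1/3)π((1/3)h)²h = (1/27)πh³
dV/dh = (1/9)πh²
dh/dt = (dV/dt)/(dV/dh) = -7/((1/9)π·11²) = -63/(121π) m/min
The level is dropping at 63/(121π) ≈ 0.1657 m/min.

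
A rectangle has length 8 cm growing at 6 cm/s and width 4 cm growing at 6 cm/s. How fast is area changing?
72 cm²/s

A = lw
dA/dt = w·dl/dt + l·dw/dt = 4·6 + 8·6 = 72 cm²/s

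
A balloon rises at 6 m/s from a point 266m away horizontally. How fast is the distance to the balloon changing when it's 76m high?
12√53/53 ≈ 1.648 m/s

z² = 266² + y²
z = √(266² + 76²) = 38√53
dz/dt = y/z · dy/dt = 76/(38√53) · 6 = 12√53/53 ≈ 1.648 m/s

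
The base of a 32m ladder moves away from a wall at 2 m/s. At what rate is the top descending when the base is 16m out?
2√3/3 ≈ 1.155 m/s

x² + y² = 32²
2x·dx/dt + 2y·dy/dt = 0
dy/dt = -x/y · dx/dt = -16/(16√3) · 2 = -2√3/3 m/s
The top is descending at 2√3/3 ≈ 1.155 m/s.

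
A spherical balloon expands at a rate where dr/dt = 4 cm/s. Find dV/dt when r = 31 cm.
15376π cm³/s

V = (4/3)πr³
dV/dt = dV/dr · dr/dt = 4πr² · 4
At r = 31: dV/dt = 15376π cm³/s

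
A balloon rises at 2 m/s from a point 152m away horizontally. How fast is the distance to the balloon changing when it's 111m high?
222√1417/7085 ≈ 1.18 m/s

z² = 152² + y²
z = √(152² + 111²) = 5√1417
dz/dt = y/z · dy/dt = 111/(5√1417) · 2 = 222√1417/7085 ≈ 1.18 m/s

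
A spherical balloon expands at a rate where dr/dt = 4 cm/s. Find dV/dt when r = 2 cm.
64π cm³/s

V = (4/3)πr³
dV/dt = dV/dr · dr/dt = 4πr² · 4
At r = 2: dV/dt = 64π cm³/s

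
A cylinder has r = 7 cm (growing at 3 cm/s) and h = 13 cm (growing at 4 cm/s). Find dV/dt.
742π cm³/s

V = πr²h
dV/dt = 2πrh·dr/dt + πr²·dh/dt
= 2π(7)(13)(3) + π(7)²(4)
= 742π cm³/s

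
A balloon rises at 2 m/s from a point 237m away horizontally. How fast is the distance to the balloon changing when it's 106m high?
212√67405/67405 ≈ 0.8166 m/s

z² = 237² + y²
z = √(237² + 106²) = √67405
dz/dt = y/z · dy/dt = 106/√67405 · 2 = 212√67405/67405 ≈ 0.8166 m/s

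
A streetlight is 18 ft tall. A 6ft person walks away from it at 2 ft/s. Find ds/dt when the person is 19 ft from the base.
1 ft/s

By similar triangles: 18/(x+s) = 6/s
Solving: s = 6x/12
ds/dt = 6/12 · dx/dt = 1/2 · 2 = 1 ft/s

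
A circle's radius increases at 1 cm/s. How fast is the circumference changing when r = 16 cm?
2π cm/s

C = 2πr
dC/dt = 2π · dr/dt = 2π · 1 = 2π cm/s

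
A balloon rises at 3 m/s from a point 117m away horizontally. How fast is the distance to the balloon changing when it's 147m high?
147√3922/3922 ≈ 2.347 m/s

z² = 117² + y²
z = √(117² + 147²) = 3√3922
dz/dt = y/z · dy/dt = 147/(3√3922) · 3 = 147√3922/3922 ≈ 2.347 m/s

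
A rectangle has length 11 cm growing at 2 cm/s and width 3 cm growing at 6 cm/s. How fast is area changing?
72 cm²/s

A = lw
dA/dt = w·dl/dt + l·dw/dt = 3·2 + 11·6 = 72 cm²/s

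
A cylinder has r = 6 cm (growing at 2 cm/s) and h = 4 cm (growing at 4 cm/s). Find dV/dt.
240π cm³/s

V = πr²h
dV/dt = 2πrh·dr/dt + πr²·dh/dt
= 2π(6)(4)(2) + π(6)²(4)
= 240π cm³/s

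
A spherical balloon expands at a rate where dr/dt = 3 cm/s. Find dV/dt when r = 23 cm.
6348π cm³/s

V = (4/3)πr³
dV/dt = dV/dr · dr/dt = 4πr² · 3
At r = 23: dV/dt = 6348π cm³/s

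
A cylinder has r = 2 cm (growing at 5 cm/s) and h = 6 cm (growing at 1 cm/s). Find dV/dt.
124π cm³/s

V = πr²h
dV/dt = 2πrh·dr/dt + πr²·dh/dt
= 2π(2)(6)(5) + π(2)²(1)
= 124π cm³/s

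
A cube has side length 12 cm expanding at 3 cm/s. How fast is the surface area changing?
432 cm²/s

A = 6s²
dA/dt = 12s · ds/dt = 12·12·3 = 432 cm²/s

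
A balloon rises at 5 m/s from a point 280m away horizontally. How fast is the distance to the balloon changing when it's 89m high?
445√86321/86321 ≈ 1.515 m/s

z² = 280² + y²
z = √(280² + 89²) = √86321
dz/dt = y/z · dy/dt = 89/√86321 · 5 = 445√86321/86321 ≈ 1.515 m/s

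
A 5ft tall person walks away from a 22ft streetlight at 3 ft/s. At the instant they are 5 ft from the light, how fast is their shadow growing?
15/17 ft/s

By similar triangles: 22/(x+s) = 5/s
Solving: s = 5x/17
ds/dt = 5/17 · dx/dt = 5/17 · 3 = 15/17 ft/s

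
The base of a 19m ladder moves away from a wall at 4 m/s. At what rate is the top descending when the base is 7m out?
7√78/39 ≈ 1.585 m/s

x² + y² = 19²
2x·dx/dt + 2y·dy/dt = 0
dy/dt = -x/y · dx/dt = -7/(2√78) · 4 = -7√78/39 m/s
The top is descending at 7√78/39 ≈ 1.585 m/s.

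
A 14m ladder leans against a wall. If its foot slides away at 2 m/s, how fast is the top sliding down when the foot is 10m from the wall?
5√6/6 ≈ 2.041 m/s

x² + y² = 14²
2x·dx/dt + 2y·dy/dt = 0
dy/dt = -x/y · dx/dt = -10/(4√6) · 2 = -5√6/6 m/s
The top is descending at 5√6/6 ≈ 2.041 m/s.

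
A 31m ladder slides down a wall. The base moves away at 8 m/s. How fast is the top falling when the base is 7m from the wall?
14√57/57 ≈ 1.854 m/s

x² + y² = 31²
2x·dx/dt + 2y·dy/dt = 0
dy/dt = -x/y · dx/dt = -7/(4√57) · 8 = -14√57/57 m/s
The top is descending at 14√57/57 ≈ 1.854 m/s.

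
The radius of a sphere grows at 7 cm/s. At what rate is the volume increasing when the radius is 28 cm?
21952π cm³/s

V = (4/3)πr³
dV/dt = dV/dr · dr/dt = 4πr² · 7
At r = 28: dV/dt = 21952π cm³/s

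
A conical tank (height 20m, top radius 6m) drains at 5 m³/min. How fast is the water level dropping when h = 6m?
125/(81π) ≈ 0.4912 m/min

r/h = 6/20, so r = (3/10)h
V = (1/3)πr²h = (1/3)π((3/10)h)²h = (3/100)πh³
dV/dh = (9/100)πh²
dh/dt = (dV/dt)/(dV/dh) = -5/((9/100)π·6²) = -125/(81π) m/min
The level is dropping at 125/(81π) ≈ 0.4912 m/min.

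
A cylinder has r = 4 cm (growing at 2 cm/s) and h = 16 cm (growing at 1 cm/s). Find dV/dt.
272π cm³/s

V = πr²h
dV/dt = 2πrh·dr/dt + πr²·dh/dt
= 2π(4)(16)(2) + π(4)²(1)
= 272π cm³/s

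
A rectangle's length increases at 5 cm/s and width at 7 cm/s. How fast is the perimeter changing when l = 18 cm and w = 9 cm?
24 cm/s

P = 2(l + w)
dP/dt = 2(dl/dt + dw/dt) = 2(5 + 7) = 24 cm/s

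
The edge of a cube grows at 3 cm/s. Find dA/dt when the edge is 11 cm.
396 cm²/s

A = 6s²
dA/dt = 12s · ds/dt = 12·11·3 = 396 cm²/s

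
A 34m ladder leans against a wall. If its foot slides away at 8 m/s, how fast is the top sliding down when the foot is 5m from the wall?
40√1131/1131 ≈ 1.189 m/s

x² + y² = 34²
2x·dx/dt + 2y·dy/dt = 0
dy/dt = -x/y · dx/dt = -5/√1131 · 8 = -40√1131/1131 m/s
The top is descending at 40√1131/1131 ≈ 1.189 m/s.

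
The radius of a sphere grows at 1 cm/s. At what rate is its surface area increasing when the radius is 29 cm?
232π cm²/s

S = 4πr²
dS/dt = dS/dr · dr/dt = 8πr · 1
At r = 29: dS/dt = 232π cm²/s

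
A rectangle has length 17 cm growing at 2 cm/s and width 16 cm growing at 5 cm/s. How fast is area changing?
117 cm²/s

A = lw
dA/dt = w·dl/dt + l·dw/dt = 16·2 + 17·5 = 117 cm²/s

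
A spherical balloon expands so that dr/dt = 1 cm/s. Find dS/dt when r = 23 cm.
184π cm²/s

S = 4πr²
dS/dt = dS/dr · dr/dt = 8πr · 1
At r = 23: dS/dt = 184π cm²/s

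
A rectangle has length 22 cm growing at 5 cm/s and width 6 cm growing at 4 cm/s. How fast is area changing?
118 cm²/s

A = lw
dA/dt = w·dl/dt + l·dw/dt = 6·5 + 22·4 = 118 cm²/s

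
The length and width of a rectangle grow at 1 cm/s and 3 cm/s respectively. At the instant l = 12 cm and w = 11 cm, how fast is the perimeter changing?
8 cm/s

P = 2(l + w)
dP/dt = 2(dl/dt + dw/dt) = 2(1 + 3) = 8 cm/s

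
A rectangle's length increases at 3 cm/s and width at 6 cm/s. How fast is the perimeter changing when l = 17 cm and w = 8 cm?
18 cm/s

P = 2(l + w)
dP/dt = 2(dl/dt + dw/dt) = 2(3 + 6) = 18 cm/s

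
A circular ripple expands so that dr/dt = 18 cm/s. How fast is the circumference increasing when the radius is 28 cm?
36π cm/s

C = 2πr
dC/dt = 2π · dr/dt = 2π · 18 = 36π cm/s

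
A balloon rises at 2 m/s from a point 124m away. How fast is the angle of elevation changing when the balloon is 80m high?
0.011389 rad/s

tan(θ) = y/124
sec²(θ) · dθ/dt = (1/124) · dy/dt
dθ/dt = cos²(θ)/124 · 2 = 124/(124² + 80²) · 2
dθ/dt = 0.011389 rad/s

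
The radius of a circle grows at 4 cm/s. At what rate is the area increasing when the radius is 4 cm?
32π cm²/s

A = πr²
dA/dt = 2πr · dr/dt = 2π(4)(4) = 32π cm²/s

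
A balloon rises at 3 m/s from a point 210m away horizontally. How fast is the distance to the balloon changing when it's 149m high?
447√66301/66301 ≈ 1.736 m/s

z² = 210² + y²
z = √(210² + 149²) = √66301
dz/dt = y/z · dy/dt = 149/√66301 · 3 = 447√66301/66301 ≈ 1.736 m/s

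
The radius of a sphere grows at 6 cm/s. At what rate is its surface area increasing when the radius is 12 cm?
576π cm²/s

S = 4πr²
dS/dt = dS/dr · dr/dt = 8πr · 6
At r = 12: dS/dt = 576π cm²/s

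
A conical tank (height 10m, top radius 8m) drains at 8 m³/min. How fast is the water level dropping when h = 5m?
1/(2π) ≈ 0.1592 m/min

r/h = 8/10, so r = (4/5)h
V = (1/3)πr²h = (1/3)π((4/5)h)²h = (16/75)πh³
dV/dh = (16/25)πh²
dh/dt = (dV/dt)/(dV/dh) = -8/((16/25)π·5²) = -1/(2π) m/min
The level is dropping at 1/(2π) ≈ 0.1592 m/min.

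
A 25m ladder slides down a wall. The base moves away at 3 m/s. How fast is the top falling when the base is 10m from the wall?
2√21/7 ≈ 1.309 m/s

x² + y² = 25²
2x·dx/dt + 2y·dy/dt = 0
dy/dt = -x/y · dx/dt = -10/(5√21) · 3 = -2√21/7 m/s
The top is descending at 2√21/7 ≈ 1.309 m/s.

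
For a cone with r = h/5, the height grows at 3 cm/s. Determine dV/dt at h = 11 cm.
363π/25 cm³/s

V = (1/3)π(h/5)²h = πh³/75
dV/dt = πh²/25 · 3
At h = 11: dV/dt = 363π/25 cm³/s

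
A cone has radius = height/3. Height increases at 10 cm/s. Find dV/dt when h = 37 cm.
13690π/9 cm³/s

V = (1/3)π(h/3)²h = πh³/27
dV/dt = πh²/9 · 10
At h = 37: dV/dt = 13690π/9 cm³/s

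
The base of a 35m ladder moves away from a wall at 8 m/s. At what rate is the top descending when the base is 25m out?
10√6/3 ≈ 8.165 m/s

x² + y² = 35²
2x·dx/dt + 2y·dy/dt = 0
dy/dt = -x/y · dx/dt = -25/(10√6) · 8 = -10√6/3 m/s
The top is descending at 10√6/3 ≈ 8.165 m/s.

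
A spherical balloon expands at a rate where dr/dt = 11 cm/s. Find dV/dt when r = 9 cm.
3564π cm³/s

V = (4/3)πr³
dV/dt = dV/dr · dr/dt = 4πr² · 11
At r = 9: dV/dt = 3564π cm³/s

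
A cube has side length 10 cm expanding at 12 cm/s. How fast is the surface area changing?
1440 cm²/s

A = 6s²
dA/dt = 12s · ds/dt = 12·10·12 = 1440 cm²/s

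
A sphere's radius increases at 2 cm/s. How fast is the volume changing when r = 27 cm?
5832π cm³/s

V = (4/3)πr³
dV/dt = dV/dr · dr/dt = 4πr² · 2
At r = 27: dV/dt = 5832π cm³/s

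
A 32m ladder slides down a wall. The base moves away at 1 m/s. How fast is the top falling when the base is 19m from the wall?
19√663/663 ≈ 0.7379 m/s

x² + y² = 32²
2x·dx/dt + 2y·dy/dt = 0
dy/dt = -x/y · dx/dt = -19/√663 · 1 = -19√663/663 m/s
The top is descending at 19√663/663 ≈ 0.7379 m/s.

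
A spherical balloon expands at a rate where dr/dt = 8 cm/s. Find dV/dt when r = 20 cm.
12800π cm³/s

V = (4/3)πr³
dV/dt = dV/dr · dr/dt = 4πr² · 8
At r = 20: dV/dt = 12800π cm³/s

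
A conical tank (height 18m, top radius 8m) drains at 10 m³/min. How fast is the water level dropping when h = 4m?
405/(128π) ≈ 1.007 m/min

r/h = 8/18, so r = (4/9)h
V = (1/3)πr²h = (1/3)π((4/9)h)²h = (16/243)πh³
dV/dh = (16/81)πh²
dh/dt = (dV/dt)/(dV/dh) = -10/((16/81)π·4²) = -405/(128π) m/min
The level is dropping at 405/(128π) ≈ 1.007 m/min.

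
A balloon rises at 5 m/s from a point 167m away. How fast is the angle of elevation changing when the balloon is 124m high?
0.0193 rad/s

tan(θ) = y/167
sec²(θ) · dθ/dt = (1/167) · dy/dt
dθ/dt = cos²(θ)/167 · 5 = 167/(167² + 124²) · 5
dθ/dt = 0.0193 rad/s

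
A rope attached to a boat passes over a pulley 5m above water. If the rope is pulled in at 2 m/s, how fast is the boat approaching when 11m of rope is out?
11√6/12 ≈ 2.245 m/s

rope² = x² + 5²
x = √(11² - 5²) = 4√6
dx/dt = (rope/x) · d(rope)/dt = (11/(4√6)) · (-2) = -11√6/12 m/s
The boat approaches at 11√6/12 ≈ 2.245 m/s.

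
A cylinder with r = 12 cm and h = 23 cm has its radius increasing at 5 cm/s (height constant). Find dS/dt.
470π cm²/s

S = 2πrh + 2πr² (lateral + bases)
dS/dt = (2πh + 4πr)·dr/dt = (2π·23 + 4π·12)·5
= 470π cm²/s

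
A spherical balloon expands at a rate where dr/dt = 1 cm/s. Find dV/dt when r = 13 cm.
676π cm³/s

V = (4/3)πr³
dV/dt = dV/dr · dr/dt = 4πr² · 1
At r = 13: dV/dt = 676π cm³/s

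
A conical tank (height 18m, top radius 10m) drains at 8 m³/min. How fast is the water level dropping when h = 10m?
162/(625π) ≈ 0.08251 m/min

r/h = 10/18, so r = (5/9)h
V = (1/3)πr²h = (1/3)π((5/9)h)²h = (25/243)πh³
dV/dh = (25/81)πh²
dh/dt = (dV/dt)/(dV/dh) = -8/((25/81)π·10²) = -162/(625π) m/min
The level is dropping at 162/(625π) ≈ 0.08251 m/min.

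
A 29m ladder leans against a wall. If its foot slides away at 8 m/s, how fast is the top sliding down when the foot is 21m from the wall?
42/5 = 8.4 m/s

x² + y² = 29²
2x·dx/dt + 2y·dy/dt = 0
dy/dt = -x/y · dx/dt = -21/20 · 8 = -42/5 m/s
The top is descending at 42/5 = 8.4 m/s.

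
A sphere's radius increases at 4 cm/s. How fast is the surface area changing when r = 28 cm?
896π cm²/s

S = 4πr²
dS/dt = dS/dr · dr/dt = 8πr · 4
At r = 28: dS/dt = 896π cm²/s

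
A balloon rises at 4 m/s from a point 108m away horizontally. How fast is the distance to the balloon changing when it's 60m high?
10√106/53 ≈ 1.943 m/s

z² = 108² + y²
z = √(108² + 60²) = 12√106
dz/dt = y/z · dy/dt = 60/(12√106) · 4 = 10√106/53 ≈ 1.943 m/s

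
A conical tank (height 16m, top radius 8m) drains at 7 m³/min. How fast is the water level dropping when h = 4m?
7/(4π) ≈ 0.557 m/min

r/h = 8/16, so r = (1/2)h
V = (1/3)πr²h = (1/3)π((1/2)h)²h = (1/12)πh³
dV/dh = (1/4)πh²
dh/dt = (dV/dt)/(dV/dh) = -7/((1/4)π·4²) = -7/(4π) m/min
The level is dropping at 7/(4π) ≈ 0.557 m/min.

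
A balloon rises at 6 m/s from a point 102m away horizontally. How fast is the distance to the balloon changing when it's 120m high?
120√689/689 ≈ 4.572 m/s

z² = 102² + y²
z = √(102² + 120²) = 6√689
dz/dt = y/z · dy/dt = 120/(6√689) · 6 = 120√689/689 ≈ 4.572 m/s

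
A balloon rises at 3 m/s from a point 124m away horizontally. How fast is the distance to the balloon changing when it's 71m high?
213√20417/20417 ≈ 1.491 m/s

z² = 124² + y²
z = √(124² + 71²) = √20417
dz/dt = y/z · dy/dt = 71/√20417 · 3 = 213√20417/20417 ≈ 1.491 m/s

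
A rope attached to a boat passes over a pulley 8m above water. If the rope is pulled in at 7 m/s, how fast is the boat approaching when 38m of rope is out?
133√345/345 ≈ 7.16 m/s

rope² = x² + 8²
x = √(38² - 8²) = 2√345
dx/dt = (rope/x) · d(rope)/dt = (38/(2√345)) · (-7) = -133√345/345 m/s
The boat approaches at 133√345/345 ≈ 7.16 m/s.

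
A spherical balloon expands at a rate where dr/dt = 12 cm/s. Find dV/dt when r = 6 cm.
1728π cm³/s

V = (4/3)πr³
dV/dt = dV/dr · dr/dt = 4πr² · 12
At r = 6: dV/dt = 1728π cm³/s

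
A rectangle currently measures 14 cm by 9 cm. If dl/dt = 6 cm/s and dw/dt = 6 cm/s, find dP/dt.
24 cm/s

P = 2(l + w)
dP/dt = 2(dl/dt + dw/dt) = 2(6 + 6) = 24 cm/s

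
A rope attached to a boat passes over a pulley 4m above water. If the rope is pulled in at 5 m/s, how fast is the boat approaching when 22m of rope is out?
55√13/39 ≈ 5.085 m/s

rope² = x² + 4²
x = √(22² - 4²) = 6√13
dx/dt = (rope/x) · d(rope)/dt = (22/(6√13)) · (-5) = -55√13/39 m/s
The boat approaches at 55√13/39 ≈ 5.085 m/s.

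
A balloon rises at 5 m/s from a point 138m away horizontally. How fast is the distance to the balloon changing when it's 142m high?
355√58/754 ≈ 3.586 m/s

z² = 138² + y²
z = √(138² + 142²) = 26√58
dz/dt = y/z · dy/dt = 142/(26√58) · 5 = 355√58/754 ≈ 3.586 m/s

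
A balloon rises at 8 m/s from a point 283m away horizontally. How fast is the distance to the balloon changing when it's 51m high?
204√82690/41345 ≈ 1.419 m/s

z² = 283² + y²
z = √(283² + 51²) = √82690
dz/dt = y/z · dy/dt = 51/√82690 · 8 = 204√82690/41345 ≈ 1.419 m/s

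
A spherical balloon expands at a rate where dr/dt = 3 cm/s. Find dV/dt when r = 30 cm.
10800π cm³/s

V = (4/3)πr³
dV/dt = dV/dr · dr/dt = 4πr² · 3
At r = 30: dV/dt = 10800π cm³/s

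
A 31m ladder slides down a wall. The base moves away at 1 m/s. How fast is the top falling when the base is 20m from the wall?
20√561/561 ≈ 0.8444 m/s

x² + y² = 31²
2x·dx/dt + 2y·dy/dt = 0
dy/dt = -x/y · dx/dt = -20/√561 · 1 = -20√561/561 m/s
The top is descending at 20√561/561 ≈ 0.8444 m/s.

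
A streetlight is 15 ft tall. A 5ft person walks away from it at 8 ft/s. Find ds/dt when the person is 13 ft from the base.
4 ft/s

By similar triangles: 15/(x+s) = 5/s
Solving: s = 5x/10
ds/dt = 5/10 · dx/dt = 1/2 · 8 = 4 ft/s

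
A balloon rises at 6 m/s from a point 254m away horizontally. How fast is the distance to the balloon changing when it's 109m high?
654√76397/76397 ≈ 2.366 m/s

z² = 254² + y²
z = √(254² + 109²) = √76397
dz/dt = y/z · dy/dt = 109/√76397 · 6 = 654√76397/76397 ≈ 2.366 m/s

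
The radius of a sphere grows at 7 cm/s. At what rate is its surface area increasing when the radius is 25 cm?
1400π cm²/s

S = 4πr²
dS/dt = dS/dr · dr/dt = 8πr · 7
At r = 25: dS/dt = 1400π cm²/s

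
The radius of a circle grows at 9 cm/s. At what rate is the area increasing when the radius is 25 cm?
450π cm²/s

A = πr²
dA/dt = 2πr · dr/dt = 2π(25)(9) = 450π cm²/s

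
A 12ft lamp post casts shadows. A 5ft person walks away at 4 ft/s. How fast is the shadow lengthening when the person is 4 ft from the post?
20/7 ft/s

By similar triangles: 12/(x+s) = 5/s
Solving: s = 5x/7
ds/dt = 5/7 · dx/dt = 5/7 · 4 = 20/7 ft/s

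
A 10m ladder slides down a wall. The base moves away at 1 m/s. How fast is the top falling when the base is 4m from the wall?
2√21/21 ≈ 0.4364 m/s

x² + y² = 10²
2x·dx/dt + 2y·dy/dt = 0
dy/dt = -x/y · dx/dt = -4/(2√21) · 1 = -2√21/21 m/s
The top is descending at 2√21/21 ≈ 0.4364 m/s.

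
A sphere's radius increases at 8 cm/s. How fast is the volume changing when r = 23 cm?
16928π cm³/s

V = (4/3)πr³
dV/dt = dV/dr · dr/dt = 4πr² · 8
At r = 23: dV/dt = 16928π cm³/s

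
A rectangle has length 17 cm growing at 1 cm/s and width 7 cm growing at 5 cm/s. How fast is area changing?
92 cm²/s

A = lw
dA/dt = w·dl/dt + l·dw/dt = 7·1 + 17·5 = 92 cm²/s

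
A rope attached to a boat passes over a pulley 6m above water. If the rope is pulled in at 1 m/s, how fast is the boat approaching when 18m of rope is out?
3√2/4 ≈ 1.061 m/s

rope² = x² + 6²
x = √(18² - 6²) = 12√2
dx/dt = (rope/x) · d(rope)/dt = (18/(12√2)) · (-1) = -3√2/4 m/s
The boat approaches at 3√2/4 ≈ 1.061 m/s.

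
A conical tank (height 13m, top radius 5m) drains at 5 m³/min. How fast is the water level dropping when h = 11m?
169/(605π) ≈ 0.08892 m/min

r/h = 5/13, so r = (5/13)h
V = (1/3)πr²h = (1/3)π((5/13)h)²h = (25/507)πh³
dV/dh = (25/169)πh²
dh/dt = (dV/dt)/(dV/dh) = -5/((25/169)π·11²) = -169/(605π) m/min
The level is dropping at 169/(605π) ≈ 0.08892 m/min.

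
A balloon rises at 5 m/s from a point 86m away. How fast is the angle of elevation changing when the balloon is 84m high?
0.029754 rad/s

tan(θ) = y/86
sec²(θ) · dθ/dt = (1/86) · dy/dt
dθ/dt = cos²(θ)/86 · 5 = 86/(86² + 84²) · 5
dθ/dt = 0.029754 rad/s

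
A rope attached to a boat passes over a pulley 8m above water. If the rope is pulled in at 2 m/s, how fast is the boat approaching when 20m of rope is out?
10√21/21 ≈ 2.182 m/s

rope² = x² + 8²
x = √(20² - 8²) = 4√21
dx/dt = (rope/x) · d(rope)/dt = (20/(4√21)) · (-2) = -10√21/21 m/s
The boat approaches at 10√21/21 ≈ 2.182 m/s.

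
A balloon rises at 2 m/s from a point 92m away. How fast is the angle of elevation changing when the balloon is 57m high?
0.015709 rad/s

tan(θ) = y/92
sec²(θ) · dθ/dt = (1/92) · dy/dt
dθ/dt = cos²(θ)/92 · 2 = 92/(92² + 57²) · 2
dθ/dt = 0.015709 rad/s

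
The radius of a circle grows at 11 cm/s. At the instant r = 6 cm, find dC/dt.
22π cm/s

C = 2πr
dC/dt = 2π · dr/dt = 2π · 11 = 22π cm/s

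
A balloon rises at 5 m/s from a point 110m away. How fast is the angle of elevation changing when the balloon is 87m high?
0.027963 rad/s

tan(θ) = y/110
sec²(θ) · dθ/dt = (1/110) · dy/dt
dθ/dt = cos²(θ)/110 · 5 = 110/(110² + 87²) · 5
dθ/dt = 0.027963 rad/s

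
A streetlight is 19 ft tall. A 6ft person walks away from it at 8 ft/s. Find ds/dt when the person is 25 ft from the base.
48/13 ft/s

By similar triangles: 19/(x+s) = 6/s
Solving: s = 6x/13
ds/dt = 6/13 · dx/dt = 6/13 · 8 = 48/13 ft/s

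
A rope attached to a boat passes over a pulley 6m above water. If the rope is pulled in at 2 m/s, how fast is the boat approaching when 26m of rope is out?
13√10/20 ≈ 2.055 m/s

rope² = x² + 6²
x = √(26² - 6²) = 8√10
dx/dt = (rope/x) · d(rope)/dt = (26/(8√10)) · (-2) = -13√10/20 m/s
The boat approaches at 13√10/20 ≈ 2.055 m/s.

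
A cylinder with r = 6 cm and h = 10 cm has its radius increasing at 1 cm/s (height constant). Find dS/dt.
44π cm²/s

S = 2πrh + 2πr² (lateral + bases)
dS/dt = (2πh + 4πr)·dr/dt = (2π·10 + 4π·6)·1
= 44π cm²/s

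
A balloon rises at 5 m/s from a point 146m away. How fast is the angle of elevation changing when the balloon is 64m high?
0.028727 rad/s

tan(θ) = y/146
sec²(θ) · dθ/dt = (1/146) · dy/dt
dθ/dt = cos²(θ)/146 · 5 = 146/(146² + 64²) · 5
dθ/dt = 0.028727 rad/s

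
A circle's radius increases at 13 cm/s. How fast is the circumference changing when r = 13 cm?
26π cm/s

C = 2πr
dC/dt = 2π · dr/dt = 2π · 13 = 26π cm/s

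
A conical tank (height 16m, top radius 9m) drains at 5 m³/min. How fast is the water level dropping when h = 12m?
80/(729π) ≈ 0.03493 m/min

r/h = 9/16, so r = (9/16)h
V = (1/3)πr²h = (1/3)π((9/16)h)²h = (27/256)πh³
dV/dh = (81/256)πh²
dh/dt = (dV/dt)/(dV/dh) = -5/((81/256)π·12²) = -80/(729π) m/min
The level is dropping at 80/(729π) ≈ 0.03493 m/min.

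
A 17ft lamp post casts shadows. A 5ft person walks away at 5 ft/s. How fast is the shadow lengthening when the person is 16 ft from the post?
25/12 ft/s

By similar triangles: 17/(x+s) = 5/s
Solving: s = 5x/12
ds/dt = 5/12 · dx/dt = 5/12 · 5 = 25/12 ft/s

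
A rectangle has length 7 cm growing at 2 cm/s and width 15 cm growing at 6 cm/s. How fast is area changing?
72 cm²/s

A = lw
dA/dt = w·dl/dt + l·dw/dt = 15·2 + 7·6 = 72 cm²/s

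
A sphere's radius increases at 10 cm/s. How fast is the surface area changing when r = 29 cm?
2320π cm²/s

S = 4πr²
dS/dt = dS/dr · dr/dt = 8πr · 10
At r = 29: dS/dt = 2320π cm²/s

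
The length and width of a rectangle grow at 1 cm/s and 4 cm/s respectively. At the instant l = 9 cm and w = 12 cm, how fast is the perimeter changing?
10 cm/s

P = 2(l + w)
dP/dt = 2(dl/dt + dw/dt) = 2(1 + 4) = 10 cm/s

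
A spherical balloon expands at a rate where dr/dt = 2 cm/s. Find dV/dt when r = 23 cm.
4232π cm³/s

V = (4/3)πr³
dV/dt = dV/dr · dr/dt = 4πr² · 2
At r = 23: dV/dt = 4232π cm³/s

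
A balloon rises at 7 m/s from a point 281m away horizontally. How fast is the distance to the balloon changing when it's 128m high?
896√95345/95345 ≈ 2.902 m/s

z² = 281² + y²
z = √(281² + 128²) = √95345
dz/dt = y/z · dy/dt = 128/√95345 · 7 = 896√95345/95345 ≈ 2.902 m/s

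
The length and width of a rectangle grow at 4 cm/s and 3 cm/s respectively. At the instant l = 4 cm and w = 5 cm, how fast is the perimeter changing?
14 cm/s

P = 2(l + w)
dP/dt = 2(dl/dt + dw/dt) = 2(4 + 3) = 14 cm/s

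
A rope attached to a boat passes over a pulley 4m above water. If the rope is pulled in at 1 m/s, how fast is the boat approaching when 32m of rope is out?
8√7/21 ≈ 1.008 m/s

rope² = x² + 4²
x = √(32² - 4²) = 12√7
dx/dt = (rope/x) · d(rope)/dt = (32/(12√7)) · (-1) = -8√7/21 m/s
The boat approaches at 8√7/21 ≈ 1.008 m/s.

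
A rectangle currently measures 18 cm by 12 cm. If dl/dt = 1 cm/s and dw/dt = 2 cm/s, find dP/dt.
6 cm/s

P = 2(l + w)
dP/dt = 2(dl/dt + dw/dt) = 2(1 + 2) = 6 cm/s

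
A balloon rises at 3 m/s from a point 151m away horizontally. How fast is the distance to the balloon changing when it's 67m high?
201√27290/27290 ≈ 1.217 m/s

z² = 151² + y²
z = √(151² + 67²) = √27290
dz/dt = y/z · dy/dt = 67/√27290 · 3 = 201√27290/27290 ≈ 1.217 m/s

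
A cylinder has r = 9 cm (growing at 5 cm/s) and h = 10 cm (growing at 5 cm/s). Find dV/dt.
1305π cm³/s

V = πr²h
dV/dt = 2πrh·dr/dt + πr²·dh/dt
= 2π(9)(10)(5) + π(9)²(5)
= 1305π cm³/s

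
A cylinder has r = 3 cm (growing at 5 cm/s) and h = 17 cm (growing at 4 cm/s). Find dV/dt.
546π cm³/s

V = πr²h
dV/dt = 2πrh·dr/dt + πr²·dh/dt
= 2π(3)(17)(5) + π(3)²(4)
= 546π cm³/s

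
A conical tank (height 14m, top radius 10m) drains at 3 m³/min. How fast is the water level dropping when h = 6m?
49/(300π) ≈ 0.05199 m/min

r/h = 10/14, so r = (5/7)h
V = (1/3)πr²h = (1/3)π((5/7)h)²h = (25/147)πh³
dV/dh = (25/49)πh²
dh/dt = (dV/dt)/(dV/dh) = -3/((25/49)π·6²) = -49/(300π) m/min
The level is dropping at 49/(300π) ≈ 0.05199 m/min.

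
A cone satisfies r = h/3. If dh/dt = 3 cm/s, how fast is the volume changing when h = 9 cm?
27π cm³/s

V = (1/3)π(h/3)²h = πh³/27
dV/dt = πh²/9 · 3
At h = 9: dV/dt = 27π cm³/s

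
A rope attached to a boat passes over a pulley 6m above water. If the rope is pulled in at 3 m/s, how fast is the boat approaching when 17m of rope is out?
51√253/253 ≈ 3.206 m/s

rope² = x² + 6²
x = √(17² - 6²) = √253
dx/dt = (rope/x) · d(rope)/dt = (17/√253) · (-3) = -51√253/253 m/s
The boat approaches at 51√253/253 ≈ 3.206 m/s.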